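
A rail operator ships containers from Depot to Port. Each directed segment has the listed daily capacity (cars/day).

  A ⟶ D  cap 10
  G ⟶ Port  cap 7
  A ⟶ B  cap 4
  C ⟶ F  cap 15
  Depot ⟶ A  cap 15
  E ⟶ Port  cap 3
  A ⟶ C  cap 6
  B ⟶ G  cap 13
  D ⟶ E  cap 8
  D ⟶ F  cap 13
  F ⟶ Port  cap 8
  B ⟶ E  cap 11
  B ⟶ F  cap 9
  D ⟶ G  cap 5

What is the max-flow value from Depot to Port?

Augment Depot→A→B→E→Port: bottleneck 3, flow now 3.
Augment Depot→A→B→F→Port: bottleneck 1, flow now 4.
Augment Depot→A→C→F→Port: bottleneck 6, flow now 10.
Augment Depot→A→D→F→Port: bottleneck 1, flow now 11.
Augment Depot→A→D→G→Port: bottleneck 4, flow now 15.
No augmenting path remains; maximum flow = 15.
In the residual graph, reachable from Depot: {Depot}.
Min-cut edges: Depot→A (15); capacity 15 = 15.
This cut is saturated, so no flow can exceed 15.

15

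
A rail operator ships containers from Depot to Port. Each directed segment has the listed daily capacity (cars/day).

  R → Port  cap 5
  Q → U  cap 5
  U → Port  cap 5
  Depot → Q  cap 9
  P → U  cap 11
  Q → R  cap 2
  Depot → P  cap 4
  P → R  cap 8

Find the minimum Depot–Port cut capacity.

10

Augment Depot→P→R→Port: bottleneck 4, flow now 4.
Augment Depot→Q→R→Port: bottleneck 1, flow now 5.
Augment Depot→Q→U→Port: bottleneck 5, flow now 10.
No augmenting path remains; maximum flow = 10.
By max-flow min-cut, the minimum cut capacity equals the max flow.
In the residual graph, reachable from Depot: {Depot, P, Q, R, U}.
Min-cut edges: R→Port (5), U→Port (5); capacity 5 + 5 = 10.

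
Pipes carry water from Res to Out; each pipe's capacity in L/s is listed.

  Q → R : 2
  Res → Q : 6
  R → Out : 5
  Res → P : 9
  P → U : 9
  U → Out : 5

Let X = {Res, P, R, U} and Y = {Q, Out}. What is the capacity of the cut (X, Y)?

Edges leaving {Res, P, R, U}: Res→Q (6), R→Out (5), U→Out (5).
Cut capacity = 6 + 5 + 5 = 16.

16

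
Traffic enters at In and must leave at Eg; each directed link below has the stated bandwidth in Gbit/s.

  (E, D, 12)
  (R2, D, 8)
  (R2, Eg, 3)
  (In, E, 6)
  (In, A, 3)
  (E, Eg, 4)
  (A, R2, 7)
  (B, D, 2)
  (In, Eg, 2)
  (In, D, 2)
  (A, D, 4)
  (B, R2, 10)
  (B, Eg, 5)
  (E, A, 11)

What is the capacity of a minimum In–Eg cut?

9

Augment In→Eg: bottleneck 2, flow now 2.
Augment In→E→Eg: bottleneck 4, flow now 6.
Augment In→A→R2→Eg: bottleneck 3, flow now 9.
No augmenting path remains; maximum flow = 9.
By max-flow min-cut, the minimum cut capacity equals the max flow.
In the residual graph, reachable from In: {In, E, A, R2, D}.
Min-cut edges: In→Eg (2), E→Eg (4), R2→Eg (3); capacity 2 + 4 + 3 = 9.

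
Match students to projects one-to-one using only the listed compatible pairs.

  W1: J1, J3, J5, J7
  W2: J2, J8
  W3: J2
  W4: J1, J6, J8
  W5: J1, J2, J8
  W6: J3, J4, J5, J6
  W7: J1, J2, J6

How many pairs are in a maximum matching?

Unit-capacity flow: source→left, listed edges, right→sink; max matching = max flow.
Augmenting path W1→J1 (+1); matched 1.
Augmenting path W2→J2 (+1); matched 2.
Augmenting path W4→J6 (+1); matched 3.
Augmenting path W5→J8 (+1); matched 4.
Augmenting path W6→J3 (+1); matched 5.
Augmenting path W7→J1→W1→J5 (+1); matched 6.
No augmenting path remains; maximum matching = 6.
König certificate: {W1, W6, J1, J2, J6, J8} is a vertex cover of size 6 (every listed pair touches it), so no matching can be larger.

6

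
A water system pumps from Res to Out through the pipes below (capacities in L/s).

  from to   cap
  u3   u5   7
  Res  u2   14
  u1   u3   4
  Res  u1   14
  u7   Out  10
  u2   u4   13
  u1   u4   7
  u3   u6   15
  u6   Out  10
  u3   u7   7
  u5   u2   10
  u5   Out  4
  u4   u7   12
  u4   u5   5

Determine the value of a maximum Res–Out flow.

Augment Res→u1→u3→u5→Out: bottleneck 4, flow now 4.
Augment Res→u1→u4→u7→Out: bottleneck 7, flow now 11.
Augment Res→u2→u4→u7→Out: bottleneck 3, flow now 14.
Augment Res→u2→u4→u5→u3→u6→Out: bottleneck 4, flow now 18. (uses reverse residual edge)
No augmenting path remains; maximum flow = 18.
In the residual graph, reachable from Res: {Res, u1, u2, u4, u5, u7}.
Min-cut edges: u1→u3 (4), u5→Out (4), u7→Out (10); capacity 4 + 4 + 10 = 18.
This cut is saturated, so no flow can exceed 18.

18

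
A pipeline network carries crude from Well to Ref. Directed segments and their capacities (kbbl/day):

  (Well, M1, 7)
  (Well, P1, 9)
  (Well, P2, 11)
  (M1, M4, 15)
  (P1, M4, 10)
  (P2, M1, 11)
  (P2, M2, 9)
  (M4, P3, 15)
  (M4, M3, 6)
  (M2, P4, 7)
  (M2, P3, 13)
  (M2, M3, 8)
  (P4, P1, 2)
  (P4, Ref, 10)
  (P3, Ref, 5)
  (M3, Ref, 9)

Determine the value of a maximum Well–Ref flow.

20

Augment Well→M1→M4→P3→Ref: bottleneck 5, flow now 5.
Augment Well→M1→M4→M3→Ref: bottleneck 2, flow now 7.
Augment Well→P1→M4→M3→Ref: bottleneck 4, flow now 11.
Augment Well→P2→M2→P4→Ref: bottleneck 7, flow now 18.
Augment Well→P2→M2→M3→Ref: bottleneck 2, flow now 20.
No augmenting path remains; maximum flow = 20.
In the residual graph, reachable from Well: {Well, M1, P1, P2, M4, P3}.
Min-cut edges: P2→M2 (9), M4→M3 (6), P3→Ref (5); capacity 9 + 6 + 5 = 20.
This cut is saturated, so no flow can exceed 20.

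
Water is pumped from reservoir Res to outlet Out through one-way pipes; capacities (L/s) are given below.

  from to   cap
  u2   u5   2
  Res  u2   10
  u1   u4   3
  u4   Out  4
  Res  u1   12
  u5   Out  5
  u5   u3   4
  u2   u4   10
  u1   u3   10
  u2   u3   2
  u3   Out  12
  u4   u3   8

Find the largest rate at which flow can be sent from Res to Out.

Augment Res→u1→u3→Out: bottleneck 10, flow now 10.
Augment Res→u1→u4→Out: bottleneck 2, flow now 12.
Augment Res→u2→u3→Out: bottleneck 2, flow now 14.
Augment Res→u2→u4→Out: bottleneck 2, flow now 16.
Augment Res→u2→u5→Out: bottleneck 2, flow now 18.
No augmenting path remains; maximum flow = 18.
In the residual graph, reachable from Res: {Res, u1, u2, u3, u4}.
Min-cut edges: u2→u5 (2), u3→Out (12), u4→Out (4); capacity 2 + 12 + 4 = 18.
This cut is saturated, so no flow can exceed 18.

18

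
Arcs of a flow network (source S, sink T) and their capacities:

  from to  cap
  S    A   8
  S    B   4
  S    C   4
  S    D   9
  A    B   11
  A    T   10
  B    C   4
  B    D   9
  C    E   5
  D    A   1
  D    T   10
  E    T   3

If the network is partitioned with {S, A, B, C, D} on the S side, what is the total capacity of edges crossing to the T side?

25

Edges leaving {S, A, B, C, D}: A→T (10), C→E (5), D→T (10).
Cut capacity = 10 + 5 + 10 = 25.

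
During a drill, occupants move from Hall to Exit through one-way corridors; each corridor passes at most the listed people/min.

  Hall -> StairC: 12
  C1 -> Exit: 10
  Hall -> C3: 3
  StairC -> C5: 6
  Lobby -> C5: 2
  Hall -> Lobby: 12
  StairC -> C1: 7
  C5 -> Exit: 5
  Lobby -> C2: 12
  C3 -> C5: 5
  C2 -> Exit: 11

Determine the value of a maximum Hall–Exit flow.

Augment Hall→Lobby→C2→Exit: bottleneck 11, flow now 11.
Augment Hall→Lobby→C5→Exit: bottleneck 1, flow now 12.
Augment Hall→C3→C5→Exit: bottleneck 3, flow now 15.
Augment Hall→StairC→C5→Exit: bottleneck 1, flow now 16.
Augment Hall→StairC→C1→Exit: bottleneck 7, flow now 23.
No augmenting path remains; maximum flow = 23.
In the residual graph, reachable from Hall: {Hall, Lobby, C3, StairC, C2, C5}.
Min-cut edges: StairC→C1 (7), C2→Exit (11), C5→Exit (5); capacity 7 + 11 + 5 = 23.
This cut is saturated, so no flow can exceed 23.

23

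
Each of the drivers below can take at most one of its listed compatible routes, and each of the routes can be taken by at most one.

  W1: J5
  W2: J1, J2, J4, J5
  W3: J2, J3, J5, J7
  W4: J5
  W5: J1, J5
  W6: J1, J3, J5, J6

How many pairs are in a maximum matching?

Unit-capacity flow: source→left, listed edges, right→sink; max matching = max flow.
Augmenting path W1→J5 (+1); matched 1.
Augmenting path W2→J1 (+1); matched 2.
Augmenting path W3→J2 (+1); matched 3.
Augmenting path W6→J3 (+1); matched 4.
Augmenting path W5→J1→W2→J4 (+1); matched 5.
No augmenting path remains; maximum matching = 5.
König certificate: {W2, W3, W5, W6, J5} is a vertex cover of size 5 (every listed pair touches it), so no matching can be larger.

5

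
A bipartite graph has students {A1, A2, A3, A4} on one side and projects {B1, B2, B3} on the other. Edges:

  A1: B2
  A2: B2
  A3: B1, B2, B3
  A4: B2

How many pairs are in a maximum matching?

Unit-capacity flow: source→left, listed edges, right→sink; max matching = max flow.
Augmenting path A1→B2 (+1); matched 1.
Augmenting path A3→B1 (+1); matched 2.
No augmenting path remains; maximum matching = 2.
König certificate: {A3, B2} is a vertex cover of size 2 (every listed pair touches it), so no matching can be larger.

2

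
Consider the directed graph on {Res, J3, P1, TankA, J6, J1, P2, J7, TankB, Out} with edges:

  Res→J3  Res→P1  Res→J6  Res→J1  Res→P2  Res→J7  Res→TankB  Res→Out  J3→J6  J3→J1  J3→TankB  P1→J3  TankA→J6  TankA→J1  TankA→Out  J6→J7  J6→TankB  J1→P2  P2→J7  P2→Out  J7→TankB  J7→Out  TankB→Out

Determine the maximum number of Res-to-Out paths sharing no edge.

4

Assign every edge capacity 1; by Menger, the answer equals the max flow.
Path Res→Out (+1); total 1.
Path Res→P2→Out (+1); total 2.
Path Res→J7→Out (+1); total 3.
Path Res→TankB→Out (+1); total 4.
No residual Res→Out path; max flow = 4.
Certifying cut of size 4: {J7→Out, P2→Out, Res→Out, TankB→Out}.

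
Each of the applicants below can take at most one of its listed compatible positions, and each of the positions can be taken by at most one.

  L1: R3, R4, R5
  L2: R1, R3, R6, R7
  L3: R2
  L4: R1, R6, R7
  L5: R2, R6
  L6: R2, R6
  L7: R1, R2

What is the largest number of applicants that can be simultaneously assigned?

Unit-capacity flow: source→left, listed edges, right→sink; max matching = max flow.
Augmenting path L1→R3 (+1); matched 1.
Augmenting path L2→R1 (+1); matched 2.
Augmenting path L3→R2 (+1); matched 3.
Augmenting path L4→R6 (+1); matched 4.
Augmenting path L5→R6→L4→R7 (+1); matched 5.
Augmenting path L7→R1→L2→R3→L1→R4 (+1); matched 6.
No augmenting path remains; maximum matching = 6.
König certificate: {L1, L2, L4, L7, R2, R6} is a vertex cover of size 6 (every listed pair touches it), so no matching can be larger.

6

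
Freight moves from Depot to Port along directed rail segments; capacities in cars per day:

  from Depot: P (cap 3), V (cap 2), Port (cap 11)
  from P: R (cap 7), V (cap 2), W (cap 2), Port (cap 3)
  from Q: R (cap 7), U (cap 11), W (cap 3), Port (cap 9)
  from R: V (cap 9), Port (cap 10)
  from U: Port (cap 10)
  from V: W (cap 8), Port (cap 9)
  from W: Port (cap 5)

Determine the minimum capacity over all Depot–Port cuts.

Augment Depot→Port: bottleneck 11, flow now 11.
Augment Depot→P→Port: bottleneck 3, flow now 14.
Augment Depot→V→Port: bottleneck 2, flow now 16.
No augmenting path remains; maximum flow = 16.
By max-flow min-cut, the minimum cut capacity equals the max flow.
In the residual graph, reachable from Depot: {Depot}.
Min-cut edges: Depot→P (3), Depot→V (2), Depot→Port (11); capacity 3 + 2 + 11 = 16.

16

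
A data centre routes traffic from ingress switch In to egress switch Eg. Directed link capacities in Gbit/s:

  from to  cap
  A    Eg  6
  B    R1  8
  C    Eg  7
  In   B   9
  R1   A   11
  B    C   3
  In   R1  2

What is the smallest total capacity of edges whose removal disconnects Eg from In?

Augment In→R1→A→Eg: bottleneck 2, flow now 2.
Augment In→B→C→Eg: bottleneck 3, flow now 5.
Augment In→B→R1→A→Eg: bottleneck 4, flow now 9.
No augmenting path remains; maximum flow = 9.
By max-flow min-cut, the minimum cut capacity equals the max flow.
In the residual graph, reachable from In: {In, R1, B, A}.
Min-cut edges: B→C (3), A→Eg (6); capacity 3 + 6 = 9.

9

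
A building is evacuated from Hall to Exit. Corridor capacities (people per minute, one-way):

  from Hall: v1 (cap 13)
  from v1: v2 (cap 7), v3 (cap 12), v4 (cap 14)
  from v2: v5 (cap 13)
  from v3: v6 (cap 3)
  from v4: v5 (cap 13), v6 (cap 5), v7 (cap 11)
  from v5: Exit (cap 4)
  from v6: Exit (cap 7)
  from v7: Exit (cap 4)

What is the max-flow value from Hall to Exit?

Augment Hall→v1→v2→v5→Exit: bottleneck 4, flow now 4.
Augment Hall→v1→v3→v6→Exit: bottleneck 3, flow now 7.
Augment Hall→v1→v4→v6→Exit: bottleneck 4, flow now 11.
Augment Hall→v1→v4→v7→Exit: bottleneck 2, flow now 13.
No augmenting path remains; maximum flow = 13.
In the residual graph, reachable from Hall: {Hall}.
Min-cut edges: Hall→v1 (13); capacity 13 = 13.
This cut is saturated, so no flow can exceed 13.

13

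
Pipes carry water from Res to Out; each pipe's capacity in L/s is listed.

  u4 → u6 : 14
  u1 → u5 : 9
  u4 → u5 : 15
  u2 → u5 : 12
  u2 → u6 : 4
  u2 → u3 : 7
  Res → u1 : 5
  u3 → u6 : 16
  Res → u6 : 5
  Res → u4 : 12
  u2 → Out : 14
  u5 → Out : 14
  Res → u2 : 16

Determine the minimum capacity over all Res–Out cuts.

Augment Res→u2→Out: bottleneck 14, flow now 14.
Augment Res→u1→u5→Out: bottleneck 5, flow now 19.
Augment Res→u2→u5→Out: bottleneck 2, flow now 21.
Augment Res→u4→u5→Out: bottleneck 7, flow now 28.
No augmenting path remains; maximum flow = 28.
By max-flow min-cut, the minimum cut capacity equals the max flow.
In the residual graph, reachable from Res: {Res, u1, u2, u3, u4, u5, u6}.
Min-cut edges: u2→Out (14), u5→Out (14); capacity 14 + 14 = 28.

28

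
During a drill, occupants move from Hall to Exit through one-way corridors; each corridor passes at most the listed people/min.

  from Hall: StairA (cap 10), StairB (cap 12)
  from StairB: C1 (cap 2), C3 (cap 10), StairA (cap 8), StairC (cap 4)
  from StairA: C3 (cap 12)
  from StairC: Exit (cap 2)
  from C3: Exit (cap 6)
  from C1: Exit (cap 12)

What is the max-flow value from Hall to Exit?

Augment Hall→StairB→StairC→Exit: bottleneck 2, flow now 2.
Augment Hall→StairB→C3→Exit: bottleneck 6, flow now 8.
Augment Hall→StairB→C1→Exit: bottleneck 2, flow now 10.
No augmenting path remains; maximum flow = 10.
In the residual graph, reachable from Hall: {Hall, StairB, StairA, StairC, C3}.
Min-cut edges: StairB→C1 (2), StairC→Exit (2), C3→Exit (6); capacity 2 + 2 + 6 = 10.
This cut is saturated, so no flow can exceed 10.

10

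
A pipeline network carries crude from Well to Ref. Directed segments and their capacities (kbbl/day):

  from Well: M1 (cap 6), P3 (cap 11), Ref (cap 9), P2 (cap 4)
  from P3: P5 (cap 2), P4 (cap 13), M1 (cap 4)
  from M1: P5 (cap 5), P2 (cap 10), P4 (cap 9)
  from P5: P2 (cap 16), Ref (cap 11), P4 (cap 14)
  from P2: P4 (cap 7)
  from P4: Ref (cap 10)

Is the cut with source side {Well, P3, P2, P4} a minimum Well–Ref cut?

No — its capacity is 31, but the minimum cut has capacity 26.

Given cut capacity: 6 + 9 + 4 + 2 + 10 = 31.
Augment Well→Ref: bottleneck 9, flow now 9.
Augment Well→P3→P5→Ref: bottleneck 2, flow now 11.
Augment Well→P3→P4→Ref: bottleneck 9, flow now 20.
Augment Well→M1→P5→Ref: bottleneck 5, flow now 25.
Augment Well→M1→P4→Ref: bottleneck 1, flow now 26.
No augmenting path remains; maximum flow = 26.
In the residual graph, reachable from Well: {Well, P3, M1, P2, P4}.
Min-cut edges: Well→Ref (9), P3→P5 (2), M1→P5 (5), P4→Ref (10); capacity 9 + 2 + 5 + 10 = 26.
Cut capacity 31 exceeds the max flow 26, so it is not minimum.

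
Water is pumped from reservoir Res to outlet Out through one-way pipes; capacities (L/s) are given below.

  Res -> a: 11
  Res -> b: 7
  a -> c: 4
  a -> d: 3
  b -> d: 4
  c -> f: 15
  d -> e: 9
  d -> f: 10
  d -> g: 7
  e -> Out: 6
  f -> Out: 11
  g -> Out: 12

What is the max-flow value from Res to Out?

11

Augment Res→a→c→f→Out: bottleneck 4, flow now 4.
Augment Res→a→d→e→Out: bottleneck 3, flow now 7.
Augment Res→b→d→e→Out: bottleneck 3, flow now 10.
Augment Res→b→d→f→Out: bottleneck 1, flow now 11.
No augmenting path remains; maximum flow = 11.
In the residual graph, reachable from Res: {Res, a, b}.
Min-cut edges: a→c (4), a→d (3), b→d (4); capacity 4 + 3 + 4 = 11.
This cut is saturated, so no flow can exceed 11.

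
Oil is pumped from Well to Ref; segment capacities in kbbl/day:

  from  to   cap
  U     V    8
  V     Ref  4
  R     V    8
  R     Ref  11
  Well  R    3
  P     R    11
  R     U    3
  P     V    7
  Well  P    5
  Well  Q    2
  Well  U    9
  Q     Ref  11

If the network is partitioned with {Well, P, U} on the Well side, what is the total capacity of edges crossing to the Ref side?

31

Edges leaving {Well, P, U}: Well→Q (2), Well→R (3), P→R (11), P→V (7), U→V (8).
Cut capacity = 2 + 3 + 11 + 7 + 8 = 31.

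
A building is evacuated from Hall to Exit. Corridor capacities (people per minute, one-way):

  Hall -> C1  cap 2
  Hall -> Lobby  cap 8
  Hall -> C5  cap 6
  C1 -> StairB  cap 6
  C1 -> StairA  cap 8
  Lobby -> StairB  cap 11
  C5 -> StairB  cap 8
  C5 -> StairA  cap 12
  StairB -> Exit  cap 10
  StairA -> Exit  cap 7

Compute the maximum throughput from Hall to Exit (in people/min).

Augment Hall→C1→StairB→Exit: bottleneck 2, flow now 2.
Augment Hall→Lobby→StairB→Exit: bottleneck 8, flow now 10.
Augment Hall→C5→StairA→Exit: bottleneck 6, flow now 16.
No augmenting path remains; maximum flow = 16.
In the residual graph, reachable from Hall: {Hall}.
Min-cut edges: Hall→C1 (2), Hall→Lobby (8), Hall→C5 (6); capacity 2 + 8 + 6 = 16.
This cut is saturated, so no flow can exceed 16.

16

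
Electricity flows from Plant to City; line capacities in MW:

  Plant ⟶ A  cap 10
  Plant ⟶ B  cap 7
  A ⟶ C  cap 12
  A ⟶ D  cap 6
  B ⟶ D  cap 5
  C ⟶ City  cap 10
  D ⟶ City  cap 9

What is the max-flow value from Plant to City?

Augment Plant→A→C→City: bottleneck 10, flow now 10.
Augment Plant→B→D→City: bottleneck 5, flow now 15.
No augmenting path remains; maximum flow = 15.
In the residual graph, reachable from Plant: {Plant, B}.
Min-cut edges: Plant→A (10), B→D (5); capacity 10 + 5 = 15.
This cut is saturated, so no flow can exceed 15.

15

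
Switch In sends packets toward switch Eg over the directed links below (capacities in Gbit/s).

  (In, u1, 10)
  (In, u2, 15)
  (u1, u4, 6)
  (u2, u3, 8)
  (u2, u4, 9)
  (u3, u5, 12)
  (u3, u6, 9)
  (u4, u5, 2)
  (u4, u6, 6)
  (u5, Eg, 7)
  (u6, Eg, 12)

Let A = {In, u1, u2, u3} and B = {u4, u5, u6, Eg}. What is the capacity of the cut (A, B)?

Edges leaving {In, u1, u2, u3}: u1→u4 (6), u2→u4 (9), u3→u5 (12), u3→u6 (9).
Cut capacity = 6 + 9 + 12 + 9 = 36.

36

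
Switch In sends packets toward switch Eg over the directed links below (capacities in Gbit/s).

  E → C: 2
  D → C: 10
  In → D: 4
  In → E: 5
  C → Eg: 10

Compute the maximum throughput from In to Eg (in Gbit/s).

Augment In→D→C→Eg: bottleneck 4, flow now 4.
Augment In→E→C→Eg: bottleneck 2, flow now 6.
No augmenting path remains; maximum flow = 6.
In the residual graph, reachable from In: {In, E}.
Min-cut edges: In→D (4), E→C (2); capacity 4 + 2 = 6.
This cut is saturated, so no flow can exceed 6.

6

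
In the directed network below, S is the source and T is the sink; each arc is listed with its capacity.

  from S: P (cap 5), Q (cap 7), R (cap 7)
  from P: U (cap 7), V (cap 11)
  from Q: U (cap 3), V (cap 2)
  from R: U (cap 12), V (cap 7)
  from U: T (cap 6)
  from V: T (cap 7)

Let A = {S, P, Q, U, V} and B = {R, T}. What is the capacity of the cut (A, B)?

20

Edges leaving {S, P, Q, U, V}: S→R (7), U→T (6), V→T (7).
Cut capacity = 7 + 6 + 7 = 20.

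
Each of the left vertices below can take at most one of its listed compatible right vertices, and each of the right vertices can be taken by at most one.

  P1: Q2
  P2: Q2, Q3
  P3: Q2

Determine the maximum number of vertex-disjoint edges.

2

Unit-capacity flow: source→left, listed edges, right→sink; max matching = max flow.
Augmenting path P1→Q2 (+1); matched 1.
Augmenting path P2→Q3 (+1); matched 2.
No augmenting path remains; maximum matching = 2.
König certificate: {P2, Q2} is a vertex cover of size 2 (every listed pair touches it), so no matching can be larger.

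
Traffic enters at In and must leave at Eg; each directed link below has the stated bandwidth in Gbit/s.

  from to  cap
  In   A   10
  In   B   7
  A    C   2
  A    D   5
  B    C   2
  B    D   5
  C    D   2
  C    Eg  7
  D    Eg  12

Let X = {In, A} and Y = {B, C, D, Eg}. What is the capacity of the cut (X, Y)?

14

Edges leaving {In, A}: In→B (7), A→C (2), A→D (5).
Cut capacity = 7 + 2 + 5 = 14.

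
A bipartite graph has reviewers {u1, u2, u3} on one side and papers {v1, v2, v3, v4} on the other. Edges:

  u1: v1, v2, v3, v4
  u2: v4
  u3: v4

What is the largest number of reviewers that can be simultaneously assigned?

Unit-capacity flow: source→left, listed edges, right→sink; max matching = max flow.
Augmenting path u1→v1 (+1); matched 1.
Augmenting path u2→v4 (+1); matched 2.
No augmenting path remains; maximum matching = 2.
König certificate: {u1, v4} is a vertex cover of size 2 (every listed pair touches it), so no matching can be larger.

2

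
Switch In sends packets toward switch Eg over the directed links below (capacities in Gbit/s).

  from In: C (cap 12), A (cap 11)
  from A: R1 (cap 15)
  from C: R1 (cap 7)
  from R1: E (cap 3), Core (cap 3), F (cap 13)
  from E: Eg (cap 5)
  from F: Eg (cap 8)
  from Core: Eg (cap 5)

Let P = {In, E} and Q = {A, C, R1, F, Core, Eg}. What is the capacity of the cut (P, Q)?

Edges leaving {In, E}: In→A (11), In→C (12), E→Eg (5).
Cut capacity = 11 + 12 + 5 = 28.

28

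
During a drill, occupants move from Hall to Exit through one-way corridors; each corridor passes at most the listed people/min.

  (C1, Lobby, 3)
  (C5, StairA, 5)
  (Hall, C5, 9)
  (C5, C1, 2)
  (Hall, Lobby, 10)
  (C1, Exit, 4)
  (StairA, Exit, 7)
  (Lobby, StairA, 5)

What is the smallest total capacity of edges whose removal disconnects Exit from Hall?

9

Augment Hall→Lobby→StairA→Exit: bottleneck 5, flow now 5.
Augment Hall→C5→C1→Exit: bottleneck 2, flow now 7.
Augment Hall→C5→StairA→Exit: bottleneck 2, flow now 9.
No augmenting path remains; maximum flow = 9.
By max-flow min-cut, the minimum cut capacity equals the max flow.
In the residual graph, reachable from Hall: {Hall, Lobby, C5, StairA}.
Min-cut edges: C5→C1 (2), StairA→Exit (7); capacity 2 + 7 = 9.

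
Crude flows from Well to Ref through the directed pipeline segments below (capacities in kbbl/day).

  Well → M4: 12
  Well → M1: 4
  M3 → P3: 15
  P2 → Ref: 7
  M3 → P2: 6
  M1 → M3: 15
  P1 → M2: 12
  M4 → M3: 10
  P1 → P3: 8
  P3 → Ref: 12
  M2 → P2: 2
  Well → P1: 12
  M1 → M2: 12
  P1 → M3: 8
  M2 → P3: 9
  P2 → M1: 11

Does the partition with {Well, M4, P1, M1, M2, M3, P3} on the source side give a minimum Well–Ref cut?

No — its capacity is 20, but the minimum cut has capacity 19.

Given cut capacity: 2 + 6 + 12 = 20.
Augment Well→P1→P3→Ref: bottleneck 8, flow now 8.
Augment Well→M4→M3→P3→Ref: bottleneck 4, flow now 12.
Augment Well→M4→M3→P2→Ref: bottleneck 6, flow now 18.
Augment Well→P1→M2→P2→Ref: bottleneck 1, flow now 19.
No augmenting path remains; maximum flow = 19.
In the residual graph, reachable from Well: {Well, M4, P1, M1, M2, M3, P3, P2}.
Min-cut edges: P3→Ref (12), P2→Ref (7); capacity 12 + 7 = 19.
Cut capacity 20 exceeds the max flow 19, so it is not minimum.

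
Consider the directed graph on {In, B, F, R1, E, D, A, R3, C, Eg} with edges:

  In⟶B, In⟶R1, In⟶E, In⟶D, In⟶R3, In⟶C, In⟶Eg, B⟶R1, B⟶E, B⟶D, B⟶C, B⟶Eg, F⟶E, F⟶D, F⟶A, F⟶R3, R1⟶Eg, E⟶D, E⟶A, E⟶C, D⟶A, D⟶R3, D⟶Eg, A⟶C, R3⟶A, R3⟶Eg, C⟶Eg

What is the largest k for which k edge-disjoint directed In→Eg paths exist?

6

Assign every edge capacity 1; by Menger, the answer equals the max flow.
Path In→Eg (+1); total 1.
Path In→B→Eg (+1); total 2.
Path In→R1→Eg (+1); total 3.
Path In→D→Eg (+1); total 4.
Path In→R3→Eg (+1); total 5.
Path In→C→Eg (+1); total 6.
No residual In→Eg path; max flow = 6.
Certifying cut of size 6: {C→Eg, D→Eg, In→B, In→Eg, In→R1, R3→Eg}.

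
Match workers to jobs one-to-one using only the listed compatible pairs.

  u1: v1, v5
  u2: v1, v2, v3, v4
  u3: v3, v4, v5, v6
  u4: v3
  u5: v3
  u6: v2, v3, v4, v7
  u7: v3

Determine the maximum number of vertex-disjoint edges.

5

Unit-capacity flow: source→left, listed edges, right→sink; max matching = max flow.
Augmenting path u1→v1 (+1); matched 1.
Augmenting path u2→v2 (+1); matched 2.
Augmenting path u3→v3 (+1); matched 3.
Augmenting path u6→v4 (+1); matched 4.
Augmenting path u4→v3→u3→v5 (+1); matched 5.
No augmenting path remains; maximum matching = 5.
König certificate: {u1, u2, u3, u6, v3} is a vertex cover of size 5 (every listed pair touches it), so no matching can be larger.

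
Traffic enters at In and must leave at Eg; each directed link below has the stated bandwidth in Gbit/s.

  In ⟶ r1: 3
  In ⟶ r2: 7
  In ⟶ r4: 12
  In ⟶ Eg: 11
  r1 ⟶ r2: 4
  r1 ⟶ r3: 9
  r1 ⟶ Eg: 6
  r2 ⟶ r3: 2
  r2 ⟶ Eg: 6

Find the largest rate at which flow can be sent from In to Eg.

20

Augment In→Eg: bottleneck 11, flow now 11.
Augment In→r1→Eg: bottleneck 3, flow now 14.
Augment In→r2→Eg: bottleneck 6, flow now 20.
No augmenting path remains; maximum flow = 20.
In the residual graph, reachable from In: {In, r2, r3, r4}.
Min-cut edges: In→r1 (3), In→Eg (11), r2→Eg (6); capacity 3 + 11 + 6 = 20.
This cut is saturated, so no flow can exceed 20.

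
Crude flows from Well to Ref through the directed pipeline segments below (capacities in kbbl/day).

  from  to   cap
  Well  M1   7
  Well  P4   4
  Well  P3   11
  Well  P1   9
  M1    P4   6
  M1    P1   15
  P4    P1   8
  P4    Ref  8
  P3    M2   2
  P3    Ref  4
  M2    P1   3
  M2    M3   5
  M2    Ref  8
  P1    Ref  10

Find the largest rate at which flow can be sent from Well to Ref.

24

Augment Well→P4→Ref: bottleneck 4, flow now 4.
Augment Well→P3→Ref: bottleneck 4, flow now 8.
Augment Well→P1→Ref: bottleneck 9, flow now 17.
Augment Well→M1→P4→Ref: bottleneck 4, flow now 21.
Augment Well→M1→P1→Ref: bottleneck 1, flow now 22.
Augment Well→P3→M2→Ref: bottleneck 2, flow now 24.
No augmenting path remains; maximum flow = 24.
In the residual graph, reachable from Well: {Well, M1, P4, P3, P1}.
Min-cut edges: P4→Ref (8), P3→M2 (2), P3→Ref (4), P1→Ref (10); capacity 8 + 2 + 4 + 10 = 24.
This cut is saturated, so no flow can exceed 24.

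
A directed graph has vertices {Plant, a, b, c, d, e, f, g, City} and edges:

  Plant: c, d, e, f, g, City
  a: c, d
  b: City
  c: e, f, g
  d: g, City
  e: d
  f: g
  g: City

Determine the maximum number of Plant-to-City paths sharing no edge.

3

Assign every edge capacity 1; by Menger, the answer equals the max flow.
Path Plant→City (+1); total 1.
Path Plant→d→City (+1); total 2.
Path Plant→g→City (+1); total 3.
No residual Plant→City path; max flow = 3.
Certifying cut of size 3: {Plant→City, d→City, g→City}.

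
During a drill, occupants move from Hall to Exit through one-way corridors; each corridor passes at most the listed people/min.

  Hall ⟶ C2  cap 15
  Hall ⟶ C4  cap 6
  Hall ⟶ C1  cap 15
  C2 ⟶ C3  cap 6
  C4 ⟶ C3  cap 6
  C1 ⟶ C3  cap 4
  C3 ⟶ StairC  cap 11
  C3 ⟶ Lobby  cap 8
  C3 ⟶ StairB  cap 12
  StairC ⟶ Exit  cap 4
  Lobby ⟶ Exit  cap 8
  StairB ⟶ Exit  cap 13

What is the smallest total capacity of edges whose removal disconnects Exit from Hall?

16

Augment Hall→C2→C3→StairC→Exit: bottleneck 4, flow now 4.
Augment Hall→C2→C3→Lobby→Exit: bottleneck 2, flow now 6.
Augment Hall→C4→C3→Lobby→Exit: bottleneck 6, flow now 12.
Augment Hall→C1→C3→StairB→Exit: bottleneck 4, flow now 16.
No augmenting path remains; maximum flow = 16.
By max-flow min-cut, the minimum cut capacity equals the max flow.
In the residual graph, reachable from Hall: {Hall, C2, C1}.
Min-cut edges: Hall→C4 (6), C2→C3 (6), C1→C3 (4); capacity 6 + 6 + 4 = 16.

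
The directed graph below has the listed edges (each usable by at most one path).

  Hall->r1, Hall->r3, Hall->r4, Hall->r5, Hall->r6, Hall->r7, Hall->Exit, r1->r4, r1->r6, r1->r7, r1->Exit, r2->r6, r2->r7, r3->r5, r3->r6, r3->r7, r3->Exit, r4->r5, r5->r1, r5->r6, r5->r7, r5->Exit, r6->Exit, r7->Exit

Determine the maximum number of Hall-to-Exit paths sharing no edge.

6

Assign every edge capacity 1; by Menger, the answer equals the max flow.
Path Hall→Exit (+1); total 1.
Path Hall→r1→Exit (+1); total 2.
Path Hall→r3→Exit (+1); total 3.
Path Hall→r5→Exit (+1); total 4.
Path Hall→r6→Exit (+1); total 5.
Path Hall→r7→Exit (+1); total 6.
No residual Hall→Exit path; max flow = 6.
Certifying cut of size 6: {Hall→Exit, Hall→r3, r1→Exit, r5→Exit, r6→Exit, r7→Exit}.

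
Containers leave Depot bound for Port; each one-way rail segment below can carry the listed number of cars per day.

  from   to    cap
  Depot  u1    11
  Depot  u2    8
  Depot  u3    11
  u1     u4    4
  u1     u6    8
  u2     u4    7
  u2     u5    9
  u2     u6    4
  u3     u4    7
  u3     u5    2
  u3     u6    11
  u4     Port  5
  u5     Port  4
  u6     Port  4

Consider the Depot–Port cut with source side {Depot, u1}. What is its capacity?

31

Edges leaving {Depot, u1}: Depot→u2 (8), Depot→u3 (11), u1→u4 (4), u1→u6 (8).
Cut capacity = 8 + 11 + 4 + 8 = 31.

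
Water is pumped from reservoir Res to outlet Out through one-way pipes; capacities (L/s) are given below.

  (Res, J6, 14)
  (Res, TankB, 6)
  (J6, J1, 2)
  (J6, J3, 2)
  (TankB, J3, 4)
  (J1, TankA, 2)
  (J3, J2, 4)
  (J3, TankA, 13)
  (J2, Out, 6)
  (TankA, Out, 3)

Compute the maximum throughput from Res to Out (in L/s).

7

Augment Res→J6→J1→TankA→Out: bottleneck 2, flow now 2.
Augment Res→J6→J3→J2→Out: bottleneck 2, flow now 4.
Augment Res→TankB→J3→J2→Out: bottleneck 2, flow now 6.
Augment Res→TankB→J3→TankA→Out: bottleneck 1, flow now 7.
No augmenting path remains; maximum flow = 7.
In the residual graph, reachable from Res: {Res, J6, TankB, J1, J3, TankA}.
Min-cut edges: J3→J2 (4), TankA→Out (3); capacity 4 + 3 = 7.
This cut is saturated, so no flow can exceed 7.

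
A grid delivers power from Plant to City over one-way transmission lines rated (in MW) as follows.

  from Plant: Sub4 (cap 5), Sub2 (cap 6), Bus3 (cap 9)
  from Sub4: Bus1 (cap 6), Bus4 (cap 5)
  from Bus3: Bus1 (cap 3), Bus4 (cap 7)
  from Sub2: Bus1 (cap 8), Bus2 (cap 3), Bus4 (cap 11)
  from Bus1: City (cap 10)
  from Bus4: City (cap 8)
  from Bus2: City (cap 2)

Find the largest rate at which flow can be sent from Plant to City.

20

Augment Plant→Sub4→Bus1→City: bottleneck 5, flow now 5.
Augment Plant→Bus3→Bus1→City: bottleneck 3, flow now 8.
Augment Plant→Bus3→Bus4→City: bottleneck 6, flow now 14.
Augment Plant→Sub2→Bus1→City: bottleneck 2, flow now 16.
Augment Plant→Sub2→Bus4→City: bottleneck 2, flow now 18.
Augment Plant→Sub2→Bus2→City: bottleneck 2, flow now 20.
No augmenting path remains; maximum flow = 20.
In the residual graph, reachable from Plant: {Plant}.
Min-cut edges: Plant→Sub4 (5), Plant→Bus3 (9), Plant→Sub2 (6); capacity 5 + 9 + 6 = 20.
This cut is saturated, so no flow can exceed 20.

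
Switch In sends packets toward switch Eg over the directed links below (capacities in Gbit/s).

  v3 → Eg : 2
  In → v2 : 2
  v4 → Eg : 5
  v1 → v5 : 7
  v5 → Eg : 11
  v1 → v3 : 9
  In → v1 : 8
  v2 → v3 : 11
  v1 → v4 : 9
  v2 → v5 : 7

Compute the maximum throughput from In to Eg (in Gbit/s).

10

Augment In→v1→v3→Eg: bottleneck 2, flow now 2.
Augment In→v1→v4→Eg: bottleneck 5, flow now 7.
Augment In→v1→v5→Eg: bottleneck 1, flow now 8.
Augment In→v2→v5→Eg: bottleneck 2, flow now 10.
No augmenting path remains; maximum flow = 10.
In the residual graph, reachable from In: {In}.
Min-cut edges: In→v1 (8), In→v2 (2); capacity 8 + 2 = 10.
This cut is saturated, so no flow can exceed 10.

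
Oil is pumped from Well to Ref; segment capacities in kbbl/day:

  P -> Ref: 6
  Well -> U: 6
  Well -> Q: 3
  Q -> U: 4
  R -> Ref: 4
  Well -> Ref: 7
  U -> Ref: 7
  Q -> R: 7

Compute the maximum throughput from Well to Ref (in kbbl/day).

Augment Well→Ref: bottleneck 7, flow now 7.
Augment Well→U→Ref: bottleneck 6, flow now 13.
Augment Well→Q→R→Ref: bottleneck 3, flow now 16.
No augmenting path remains; maximum flow = 16.
In the residual graph, reachable from Well: {Well}.
Min-cut edges: Well→Q (3), Well→U (6), Well→Ref (7); capacity 3 + 6 + 7 = 16.
This cut is saturated, so no flow can exceed 16.

16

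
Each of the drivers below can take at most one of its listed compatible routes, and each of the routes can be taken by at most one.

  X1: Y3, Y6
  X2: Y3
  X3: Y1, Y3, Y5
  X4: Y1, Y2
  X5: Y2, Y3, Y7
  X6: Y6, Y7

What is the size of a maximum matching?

Unit-capacity flow: source→left, listed edges, right→sink; max matching = max flow.
Augmenting path X1→Y3 (+1); matched 1.
Augmenting path X3→Y1 (+1); matched 2.
Augmenting path X4→Y2 (+1); matched 3.
Augmenting path X5→Y7 (+1); matched 4.
Augmenting path X6→Y6 (+1); matched 5.
Augmenting path X2→Y3→X1→Y6→X6→Y7→X5→Y2→X4→Y1→X3→Y5 (+1); matched 6.
No augmenting path remains; maximum matching = 6.
König certificate: {X1, X2, X3, X4, X5, X6} is a vertex cover of size 6 (every listed pair touches it), so no matching can be larger.

6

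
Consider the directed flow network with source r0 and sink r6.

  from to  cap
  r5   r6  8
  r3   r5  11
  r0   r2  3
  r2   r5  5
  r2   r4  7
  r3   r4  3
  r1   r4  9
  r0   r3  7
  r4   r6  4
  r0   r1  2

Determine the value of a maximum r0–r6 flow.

Augment r0→r1→r4→r6: bottleneck 2, flow now 2.
Augment r0→r2→r4→r6: bottleneck 2, flow now 4.
Augment r0→r2→r5→r6: bottleneck 1, flow now 5.
Augment r0→r3→r5→r6: bottleneck 7, flow now 12.
No augmenting path remains; maximum flow = 12.
In the residual graph, reachable from r0: {r0}.
Min-cut edges: r0→r1 (2), r0→r2 (3), r0→r3 (7); capacity 2 + 3 + 7 = 12.
This cut is saturated, so no flow can exceed 12.

12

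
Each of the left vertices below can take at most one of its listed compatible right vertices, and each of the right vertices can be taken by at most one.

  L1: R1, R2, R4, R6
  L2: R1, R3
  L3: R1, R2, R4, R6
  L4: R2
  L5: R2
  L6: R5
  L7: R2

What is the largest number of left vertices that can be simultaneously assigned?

5

Unit-capacity flow: source→left, listed edges, right→sink; max matching = max flow.
Augmenting path L1→R1 (+1); matched 1.
Augmenting path L2→R3 (+1); matched 2.
Augmenting path L3→R2 (+1); matched 3.
Augmenting path L6→R5 (+1); matched 4.
Augmenting path L4→R2→L3→R4 (+1); matched 5.
No augmenting path remains; maximum matching = 5.
König certificate: {L1, L2, L3, L6, R2} is a vertex cover of size 5 (every listed pair touches it), so no matching can be larger.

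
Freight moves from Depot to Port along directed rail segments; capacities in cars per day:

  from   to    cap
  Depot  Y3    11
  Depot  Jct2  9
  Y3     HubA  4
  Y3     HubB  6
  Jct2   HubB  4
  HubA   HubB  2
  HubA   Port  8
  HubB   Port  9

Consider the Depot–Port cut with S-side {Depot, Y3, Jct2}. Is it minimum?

No — its capacity is 14, but the minimum cut has capacity 13.

Given cut capacity: 4 + 6 + 4 = 14.
Augment Depot→Y3→HubA→Port: bottleneck 4, flow now 4.
Augment Depot→Y3→HubB→Port: bottleneck 6, flow now 10.
Augment Depot→Jct2→HubB→Port: bottleneck 3, flow now 13.
No augmenting path remains; maximum flow = 13.
In the residual graph, reachable from Depot: {Depot, Y3, Jct2, HubB}.
Min-cut edges: Y3→HubA (4), HubB→Port (9); capacity 4 + 9 = 13.
Cut capacity 14 exceeds the max flow 13, so it is not minimum.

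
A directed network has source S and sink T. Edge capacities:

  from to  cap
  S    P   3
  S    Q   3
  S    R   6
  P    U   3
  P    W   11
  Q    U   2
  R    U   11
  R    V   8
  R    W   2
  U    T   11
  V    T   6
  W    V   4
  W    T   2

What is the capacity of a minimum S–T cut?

11

Augment S→P→U→T: bottleneck 3, flow now 3.
Augment S→Q→U→T: bottleneck 2, flow now 5.
Augment S→R→U→T: bottleneck 6, flow now 11.
No augmenting path remains; maximum flow = 11.
By max-flow min-cut, the minimum cut capacity equals the max flow.
In the residual graph, reachable from S: {S, Q}.
Min-cut edges: S→P (3), S→R (6), Q→U (2); capacity 3 + 6 + 2 = 11.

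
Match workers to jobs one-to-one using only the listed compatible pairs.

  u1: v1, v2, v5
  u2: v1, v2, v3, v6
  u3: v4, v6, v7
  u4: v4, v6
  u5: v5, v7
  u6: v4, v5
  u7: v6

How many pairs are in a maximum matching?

Unit-capacity flow: source→left, listed edges, right→sink; max matching = max flow.
Augmenting path u1→v1 (+1); matched 1.
Augmenting path u2→v2 (+1); matched 2.
Augmenting path u3→v4 (+1); matched 3.
Augmenting path u4→v6 (+1); matched 4.
Augmenting path u5→v5 (+1); matched 5.
Augmenting path u6→v4→u3→v7 (+1); matched 6.
No augmenting path remains; maximum matching = 6.
König certificate: {u1, u2, v4, v5, v6, v7} is a vertex cover of size 6 (every listed pair touches it), so no matching can be larger.

6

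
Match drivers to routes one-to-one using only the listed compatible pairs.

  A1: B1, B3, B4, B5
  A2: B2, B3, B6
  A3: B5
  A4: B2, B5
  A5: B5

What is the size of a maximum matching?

Unit-capacity flow: source→left, listed edges, right→sink; max matching = max flow.
Augmenting path A1→B1 (+1); matched 1.
Augmenting path A2→B2 (+1); matched 2.
Augmenting path A3→B5 (+1); matched 3.
Augmenting path A4→B2→A2→B3 (+1); matched 4.
No augmenting path remains; maximum matching = 4.
König certificate: {A1, A2, A4, B5} is a vertex cover of size 4 (every listed pair touches it), so no matching can be larger.

4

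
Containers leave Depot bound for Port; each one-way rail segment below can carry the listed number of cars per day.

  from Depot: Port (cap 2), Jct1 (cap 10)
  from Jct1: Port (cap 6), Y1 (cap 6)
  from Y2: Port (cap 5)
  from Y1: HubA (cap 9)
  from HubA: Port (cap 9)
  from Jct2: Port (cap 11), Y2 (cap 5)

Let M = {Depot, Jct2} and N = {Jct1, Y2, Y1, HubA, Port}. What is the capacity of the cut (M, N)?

Edges leaving {Depot, Jct2}: Depot→Jct1 (10), Depot→Port (2), Jct2→Y2 (5), Jct2→Port (11).
Cut capacity = 10 + 2 + 5 + 11 = 28.

28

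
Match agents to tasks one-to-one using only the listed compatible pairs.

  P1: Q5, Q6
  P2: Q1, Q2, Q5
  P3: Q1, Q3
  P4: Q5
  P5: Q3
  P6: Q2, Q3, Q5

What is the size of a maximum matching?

5

Unit-capacity flow: source→left, listed edges, right→sink; max matching = max flow.
Augmenting path P1→Q5 (+1); matched 1.
Augmenting path P2→Q1 (+1); matched 2.
Augmenting path P3→Q3 (+1); matched 3.
Augmenting path P6→Q2 (+1); matched 4.
Augmenting path P4→Q5→P1→Q6 (+1); matched 5.
No augmenting path remains; maximum matching = 5.
König certificate: {P1, Q1, Q2, Q3, Q5} is a vertex cover of size 5 (every listed pair touches it), so no matching can be larger.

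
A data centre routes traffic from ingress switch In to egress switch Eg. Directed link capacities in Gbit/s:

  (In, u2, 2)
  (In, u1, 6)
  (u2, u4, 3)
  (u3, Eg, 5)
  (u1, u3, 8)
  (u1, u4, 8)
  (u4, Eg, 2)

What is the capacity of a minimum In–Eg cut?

Augment In→u1→u3→Eg: bottleneck 5, flow now 5.
Augment In→u1→u4→Eg: bottleneck 1, flow now 6.
Augment In→u2→u4→Eg: bottleneck 1, flow now 7.
No augmenting path remains; maximum flow = 7.
By max-flow min-cut, the minimum cut capacity equals the max flow.
In the residual graph, reachable from In: {In, u1, u2, u3, u4}.
Min-cut edges: u3→Eg (5), u4→Eg (2); capacity 5 + 2 = 7.

7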